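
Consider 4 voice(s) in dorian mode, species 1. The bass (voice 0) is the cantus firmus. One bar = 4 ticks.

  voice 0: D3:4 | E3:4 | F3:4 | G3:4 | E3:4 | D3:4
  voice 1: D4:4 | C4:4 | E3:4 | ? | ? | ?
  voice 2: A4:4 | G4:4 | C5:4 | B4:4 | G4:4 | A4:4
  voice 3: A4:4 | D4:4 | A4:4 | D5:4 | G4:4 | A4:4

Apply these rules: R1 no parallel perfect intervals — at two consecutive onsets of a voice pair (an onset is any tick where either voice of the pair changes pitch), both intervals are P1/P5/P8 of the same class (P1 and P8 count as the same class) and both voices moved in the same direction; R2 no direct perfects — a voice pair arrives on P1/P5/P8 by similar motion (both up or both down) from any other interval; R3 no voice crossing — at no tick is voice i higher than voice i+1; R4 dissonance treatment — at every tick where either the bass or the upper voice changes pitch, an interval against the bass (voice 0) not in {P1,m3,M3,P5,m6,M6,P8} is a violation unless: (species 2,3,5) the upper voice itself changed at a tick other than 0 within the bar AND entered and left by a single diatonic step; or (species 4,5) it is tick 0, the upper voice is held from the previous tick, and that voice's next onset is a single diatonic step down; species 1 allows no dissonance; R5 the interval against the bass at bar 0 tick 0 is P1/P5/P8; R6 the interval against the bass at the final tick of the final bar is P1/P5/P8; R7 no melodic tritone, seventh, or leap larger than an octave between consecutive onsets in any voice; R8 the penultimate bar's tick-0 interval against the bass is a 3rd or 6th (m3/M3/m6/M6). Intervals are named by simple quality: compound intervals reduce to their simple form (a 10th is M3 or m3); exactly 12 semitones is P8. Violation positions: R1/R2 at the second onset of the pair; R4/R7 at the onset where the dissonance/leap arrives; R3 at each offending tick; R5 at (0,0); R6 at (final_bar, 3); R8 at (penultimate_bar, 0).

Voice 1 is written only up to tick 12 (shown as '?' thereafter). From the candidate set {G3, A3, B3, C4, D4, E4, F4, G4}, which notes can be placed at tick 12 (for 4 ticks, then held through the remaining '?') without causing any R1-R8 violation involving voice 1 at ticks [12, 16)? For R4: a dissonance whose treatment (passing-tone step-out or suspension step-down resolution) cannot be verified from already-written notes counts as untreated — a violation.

G3: violates R2
A3: violates R4
B3: legal
C4: violates R4
D4: violates R2,R7
E4: legal
F4: violates R4,R7
G4: violates R2,R7

{B3, E4}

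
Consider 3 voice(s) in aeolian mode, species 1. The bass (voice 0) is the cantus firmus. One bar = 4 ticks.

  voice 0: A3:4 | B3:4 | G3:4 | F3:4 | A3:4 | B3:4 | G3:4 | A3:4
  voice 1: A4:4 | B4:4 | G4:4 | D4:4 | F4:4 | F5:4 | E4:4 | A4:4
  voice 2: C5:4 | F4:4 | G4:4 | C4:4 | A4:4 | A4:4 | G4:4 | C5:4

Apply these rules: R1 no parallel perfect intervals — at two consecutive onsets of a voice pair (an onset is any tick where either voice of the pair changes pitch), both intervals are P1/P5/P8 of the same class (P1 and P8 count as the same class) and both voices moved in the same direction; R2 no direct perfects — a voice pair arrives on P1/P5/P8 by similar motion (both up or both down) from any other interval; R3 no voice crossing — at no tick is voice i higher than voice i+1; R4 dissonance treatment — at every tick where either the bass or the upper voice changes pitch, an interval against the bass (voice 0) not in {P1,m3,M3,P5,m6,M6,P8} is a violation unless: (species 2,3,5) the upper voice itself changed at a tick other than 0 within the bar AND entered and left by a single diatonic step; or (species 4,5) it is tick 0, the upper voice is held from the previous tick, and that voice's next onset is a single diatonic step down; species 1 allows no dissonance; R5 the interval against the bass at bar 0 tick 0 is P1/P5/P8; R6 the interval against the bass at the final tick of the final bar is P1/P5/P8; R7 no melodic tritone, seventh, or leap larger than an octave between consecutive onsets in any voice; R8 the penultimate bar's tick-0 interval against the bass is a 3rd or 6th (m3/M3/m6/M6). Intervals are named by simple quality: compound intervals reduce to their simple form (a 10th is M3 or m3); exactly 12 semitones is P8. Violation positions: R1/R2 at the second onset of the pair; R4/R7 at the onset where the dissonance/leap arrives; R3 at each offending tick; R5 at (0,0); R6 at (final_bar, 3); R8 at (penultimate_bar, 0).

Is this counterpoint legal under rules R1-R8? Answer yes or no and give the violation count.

No (25 violations)

bar 0: v0=A3 v1=A4 v2=C5 (m3)
bar 1: v0=B3 v1=B4 v2=F4 (TT)
bar 2: v0=G3 v1=G4 v2=G4 (P8)
bar 3: v0=F3 v1=D4 v2=C4 (P5)
bar 4: v0=A3 v1=F4 v2=A4 (P8)
bar 5: v0=B3 v1=F5 v2=A4 (m7)
bar 6: v0=G3 v1=E4 v2=G4 (P8)
bar 7: v0=A3 v1=A4 v2=C5 (m3)
  R5 @ bar0.0: opens on m3
  R1 @ bar1.0: A3/A4 P8 -> B3/B4 P8 similar
  R3 @ bar1.0: B4 above F4
  R4 @ bar1.0: B3/F4 TT untreated
  R3 @ bar1.1: B4 above F4
  R3 @ bar1.2: B4 above F4
  R3 @ bar1.3: B4 above F4
  R1 @ bar2.0: B3/B4 P8 -> G3/G4 P8 similar
  R2 @ bar3.0: G3/G4 P8 -> F3/C4 P5 similar
  R3 @ bar3.0: D4 above C4
  R3 @ bar3.1: D4 above C4
  R3 @ bar3.2: D4 above C4
  R3 @ bar3.3: D4 above C4
  R2 @ bar4.0: F3/C4 P5 -> A3/A4 P8 similar
  R3 @ bar5.0: F5 above A4
  R4 @ bar5.0: B3/F5 TT untreated
  R4 @ bar5.0: B3/A4 m7 untreated
  R3 @ bar5.1: F5 above A4
  R3 @ bar5.2: F5 above A4
  R3 @ bar5.3: F5 above A4
  R2 @ bar6.0: B3/A4 m7 -> G3/G4 P8 similar
  R7 @ bar6.0: F5->E4 leap 13st
  R8 @ bar6.0: penult P8 not 3rd/6th
  R2 @ bar7.0: G3/E4 M6 -> A3/A4 P8 similar
  R6 @ bar7.3: closes on m3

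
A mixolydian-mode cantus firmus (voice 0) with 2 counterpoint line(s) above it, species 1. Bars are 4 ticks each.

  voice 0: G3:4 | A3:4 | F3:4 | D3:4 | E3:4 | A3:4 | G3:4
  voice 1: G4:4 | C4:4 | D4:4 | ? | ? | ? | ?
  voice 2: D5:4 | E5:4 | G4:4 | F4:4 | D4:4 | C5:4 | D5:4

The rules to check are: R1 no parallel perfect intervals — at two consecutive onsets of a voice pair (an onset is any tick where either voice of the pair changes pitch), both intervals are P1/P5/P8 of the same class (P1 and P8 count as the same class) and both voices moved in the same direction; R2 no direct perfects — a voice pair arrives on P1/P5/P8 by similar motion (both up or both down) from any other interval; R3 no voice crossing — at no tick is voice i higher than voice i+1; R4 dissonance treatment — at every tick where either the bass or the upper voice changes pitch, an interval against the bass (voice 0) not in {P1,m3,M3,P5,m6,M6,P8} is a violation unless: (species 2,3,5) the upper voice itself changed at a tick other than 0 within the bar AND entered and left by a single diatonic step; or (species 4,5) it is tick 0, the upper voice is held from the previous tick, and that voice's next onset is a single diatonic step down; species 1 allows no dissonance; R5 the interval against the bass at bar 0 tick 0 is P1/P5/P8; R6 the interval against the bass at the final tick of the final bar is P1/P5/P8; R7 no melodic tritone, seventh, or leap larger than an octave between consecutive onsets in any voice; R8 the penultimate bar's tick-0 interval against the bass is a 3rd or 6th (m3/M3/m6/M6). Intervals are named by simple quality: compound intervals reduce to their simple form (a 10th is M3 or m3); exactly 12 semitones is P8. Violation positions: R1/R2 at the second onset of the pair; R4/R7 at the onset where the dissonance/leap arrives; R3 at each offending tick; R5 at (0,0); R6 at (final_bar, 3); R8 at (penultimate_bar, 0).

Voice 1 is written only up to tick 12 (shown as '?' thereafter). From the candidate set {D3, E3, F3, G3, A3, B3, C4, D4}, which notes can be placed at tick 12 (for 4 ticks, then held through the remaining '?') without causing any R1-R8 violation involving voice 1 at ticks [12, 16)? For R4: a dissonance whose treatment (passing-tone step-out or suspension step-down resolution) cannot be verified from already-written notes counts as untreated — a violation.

D3: violates R2
E3: violates R4,R7
F3: violates R2
G3: violates R4
A3: violates R2
B3: legal
C4: violates R4
D4: legal

{B3, D4}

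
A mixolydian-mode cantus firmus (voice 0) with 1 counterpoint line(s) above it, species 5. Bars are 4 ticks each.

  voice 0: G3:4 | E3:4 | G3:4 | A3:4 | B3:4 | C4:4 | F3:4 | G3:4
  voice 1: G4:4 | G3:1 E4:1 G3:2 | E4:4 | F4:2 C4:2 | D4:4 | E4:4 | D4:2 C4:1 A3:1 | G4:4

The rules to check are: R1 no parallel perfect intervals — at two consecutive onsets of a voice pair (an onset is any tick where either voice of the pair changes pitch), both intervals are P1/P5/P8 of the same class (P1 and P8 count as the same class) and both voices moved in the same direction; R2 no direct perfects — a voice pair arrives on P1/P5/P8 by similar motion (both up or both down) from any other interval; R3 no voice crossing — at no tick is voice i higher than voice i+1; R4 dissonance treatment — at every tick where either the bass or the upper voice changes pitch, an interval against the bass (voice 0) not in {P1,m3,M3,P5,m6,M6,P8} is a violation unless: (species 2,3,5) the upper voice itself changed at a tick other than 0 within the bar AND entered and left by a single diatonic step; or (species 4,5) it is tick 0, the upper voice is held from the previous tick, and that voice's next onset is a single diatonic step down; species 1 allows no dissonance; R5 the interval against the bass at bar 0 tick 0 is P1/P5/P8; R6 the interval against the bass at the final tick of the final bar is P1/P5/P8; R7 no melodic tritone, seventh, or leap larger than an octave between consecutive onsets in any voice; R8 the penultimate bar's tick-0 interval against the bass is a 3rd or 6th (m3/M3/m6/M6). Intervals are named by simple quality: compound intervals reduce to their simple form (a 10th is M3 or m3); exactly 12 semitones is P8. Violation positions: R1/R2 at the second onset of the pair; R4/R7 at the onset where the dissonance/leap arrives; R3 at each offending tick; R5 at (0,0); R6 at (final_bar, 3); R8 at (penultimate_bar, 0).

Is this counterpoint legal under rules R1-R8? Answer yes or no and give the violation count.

No (2 violations)

bar 0: v0=G3 v1=G4 (P8)
bar 1: v0=E3 v1=G3 (m3)
bar 2: v0=G3 v1=E4 (M6)
bar 3: v0=A3 v1=F4 (m6)
bar 4: v0=B3 v1=D4 (m3)
bar 5: v0=C4 v1=E4 (M3)
bar 6: v0=F3 v1=D4 (M6)
bar 7: v0=G3 v1=G4 (P8)
  R2 @ bar7.0: F3/A3 M3 -> G3/G4 P8 similar
  R7 @ bar7.0: A3->G4 leap 10st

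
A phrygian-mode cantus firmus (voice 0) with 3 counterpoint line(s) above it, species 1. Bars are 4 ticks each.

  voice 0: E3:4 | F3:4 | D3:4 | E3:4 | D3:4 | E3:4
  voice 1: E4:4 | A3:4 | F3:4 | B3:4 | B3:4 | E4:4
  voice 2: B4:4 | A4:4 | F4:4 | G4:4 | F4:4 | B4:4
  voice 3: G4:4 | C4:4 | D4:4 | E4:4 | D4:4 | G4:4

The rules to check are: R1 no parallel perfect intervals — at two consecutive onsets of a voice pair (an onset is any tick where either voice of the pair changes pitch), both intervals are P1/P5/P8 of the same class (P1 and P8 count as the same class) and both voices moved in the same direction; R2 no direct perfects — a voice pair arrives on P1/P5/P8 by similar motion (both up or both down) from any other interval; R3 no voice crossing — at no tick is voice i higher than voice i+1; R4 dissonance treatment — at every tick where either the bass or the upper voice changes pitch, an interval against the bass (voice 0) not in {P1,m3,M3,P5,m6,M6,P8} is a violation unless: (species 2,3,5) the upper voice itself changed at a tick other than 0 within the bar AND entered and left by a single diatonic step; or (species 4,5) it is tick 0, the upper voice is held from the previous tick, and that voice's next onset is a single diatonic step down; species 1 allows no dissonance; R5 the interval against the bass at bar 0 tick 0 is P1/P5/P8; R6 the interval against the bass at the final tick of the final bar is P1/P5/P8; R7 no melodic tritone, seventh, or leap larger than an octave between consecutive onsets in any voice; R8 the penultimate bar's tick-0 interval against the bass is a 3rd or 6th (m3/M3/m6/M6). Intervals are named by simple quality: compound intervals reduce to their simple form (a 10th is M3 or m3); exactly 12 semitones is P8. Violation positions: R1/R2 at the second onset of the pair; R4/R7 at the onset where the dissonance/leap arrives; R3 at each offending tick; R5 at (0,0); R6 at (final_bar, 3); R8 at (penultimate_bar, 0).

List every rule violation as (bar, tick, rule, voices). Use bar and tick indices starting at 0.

bar 0: v0=E3 v1=E4 v2=B4 v3=G4 downbeat m3
bar 1: v0=F3 v1=A3 v2=A4 v3=C4 downbeat P5
bar 2: v0=D3 v1=F3 v2=F4 v3=D4 downbeat P8
bar 3: v0=E3 v1=B3 v2=G4 v3=E4 downbeat P8
bar 4: v0=D3 v1=B3 v2=F4 v3=D4 downbeat P8
bar 5: v0=E3 v1=E4 v2=B4 v3=G4 downbeat m3
  -> R3 @ bar 0 tick 0 v(2, 3): B4 above G4
  -> R5 @ bar 0 tick 0 v(0, 3): opens on m3
  -> R3 @ bar 0 tick 1 v(2, 3): B4 above G4
  -> R3 @ bar 0 tick 2 v(2, 3): B4 above G4
  -> R3 @ bar 0 tick 3 v(2, 3): B4 above G4
  -> R2 @ bar 1 tick 0 v(1, 2): E4/B4 P5 -> A3/A4 P8 similar
  -> R3 @ bar 1 tick 0 v(2, 3): A4 above C4
  -> R3 @ bar 1 tick 1 v(2, 3): A4 above C4
  -> R3 @ bar 1 tick 2 v(2, 3): A4 above C4
  -> R3 @ bar 1 tick 3 v(2, 3): A4 above C4
  -> R1 @ bar 2 tick 0 v(1, 2): A3/A4 P8 -> F3/F4 P8 similar
  -> R3 @ bar 2 tick 0 v(2, 3): F4 above D4
  -> R3 @ bar 2 tick 1 v(2, 3): F4 above D4
  -> R3 @ bar 2 tick 2 v(2, 3): F4 above D4
  -> R3 @ bar 2 tick 3 v(2, 3): F4 above D4
  -> R1 @ bar 3 tick 0 v(0, 3): D3/D4 P8 -> E3/E4 P8 similar
  -> R2 @ bar 3 tick 0 v(0, 1): D3/F3 m3 -> E3/B3 P5 similar
  -> R3 @ bar 3 tick 0 v(2, 3): G4 above E4
  -> R7 @ bar 3 tick 0 v(1,): F3->B3 leap 6st
  -> R3 @ bar 3 tick 1 v(2, 3): G4 above E4
  -> R3 @ bar 3 tick 2 v(2, 3): G4 above E4
  -> R3 @ bar 3 tick 3 v(2, 3): G4 above E4
  -> R1 @ bar 4 tick 0 v(0, 3): E3/E4 P8 -> D3/D4 P8 similar
  -> R3 @ bar 4 tick 0 v(2, 3): F4 above D4
  -> R8 @ bar 4 tick 0 v(0, 3): penult P8 not 3rd/6th
  -> R3 @ bar 4 tick 1 v(2, 3): F4 above D4
  -> R3 @ bar 4 tick 2 v(2, 3): F4 above D4
  -> R3 @ bar 4 tick 3 v(2, 3): F4 above D4
  -> R2 @ bar 5 tick 0 v(0, 1): D3/B3 M6 -> E3/E4 P8 similar
  -> R2 @ bar 5 tick 0 v(0, 2): D3/F4 m3 -> E3/B4 P5 similar
  -> R2 @ bar 5 tick 0 v(1, 2): B3/F4 TT -> E4/B4 P5 similar
  -> R3 @ bar 5 tick 0 v(2, 3): B4 above G4
  -> R7 @ bar 5 tick 0 v(2,): F4->B4 leap 6st
  -> R3 @ bar 5 tick 1 v(2, 3): B4 above G4
  -> R3 @ bar 5 tick 2 v(2, 3): B4 above G4
  -> R3 @ bar 5 tick 3 v(2, 3): B4 above G4
  -> R6 @ bar 5 tick 3 v(0, 3): closes on m3

(0, 0, R3, (2, 3))
(0, 0, R5, (0, 3))
(0, 1, R3, (2, 3))
(0, 2, R3, (2, 3))
(0, 3, R3, (2, 3))
(1, 0, R2, (1, 2))
(1, 0, R3, (2, 3))
(1, 1, R3, (2, 3))
(1, 2, R3, (2, 3))
(1, 3, R3, (2, 3))
(2, 0, R1, (1, 2))
(2, 0, R3, (2, 3))
(2, 1, R3, (2, 3))
(2, 2, R3, (2, 3))
(2, 3, R3, (2, 3))
(3, 0, R1, (0, 3))
(3, 0, R2, (0, 1))
(3, 0, R3, (2, 3))
(3, 0, R7, (1,))
(3, 1, R3, (2, 3))
(3, 2, R3, (2, 3))
(3, 3, R3, (2, 3))
(4, 0, R1, (0, 3))
(4, 0, R3, (2, 3))
(4, 0, R8, (0, 3))
(4, 1, R3, (2, 3))
(4, 2, R3, (2, 3))
(4, 3, R3, (2, 3))
(5, 0, R2, (0, 1))
(5, 0, R2, (0, 2))
(5, 0, R2, (1, 2))
(5, 0, R3, (2, 3))
(5, 0, R7, (2,))
(5, 1, R3, (2, 3))
(5, 2, R3, (2, 3))
(5, 3, R3, (2, 3))
(5, 3, R6, (0, 3))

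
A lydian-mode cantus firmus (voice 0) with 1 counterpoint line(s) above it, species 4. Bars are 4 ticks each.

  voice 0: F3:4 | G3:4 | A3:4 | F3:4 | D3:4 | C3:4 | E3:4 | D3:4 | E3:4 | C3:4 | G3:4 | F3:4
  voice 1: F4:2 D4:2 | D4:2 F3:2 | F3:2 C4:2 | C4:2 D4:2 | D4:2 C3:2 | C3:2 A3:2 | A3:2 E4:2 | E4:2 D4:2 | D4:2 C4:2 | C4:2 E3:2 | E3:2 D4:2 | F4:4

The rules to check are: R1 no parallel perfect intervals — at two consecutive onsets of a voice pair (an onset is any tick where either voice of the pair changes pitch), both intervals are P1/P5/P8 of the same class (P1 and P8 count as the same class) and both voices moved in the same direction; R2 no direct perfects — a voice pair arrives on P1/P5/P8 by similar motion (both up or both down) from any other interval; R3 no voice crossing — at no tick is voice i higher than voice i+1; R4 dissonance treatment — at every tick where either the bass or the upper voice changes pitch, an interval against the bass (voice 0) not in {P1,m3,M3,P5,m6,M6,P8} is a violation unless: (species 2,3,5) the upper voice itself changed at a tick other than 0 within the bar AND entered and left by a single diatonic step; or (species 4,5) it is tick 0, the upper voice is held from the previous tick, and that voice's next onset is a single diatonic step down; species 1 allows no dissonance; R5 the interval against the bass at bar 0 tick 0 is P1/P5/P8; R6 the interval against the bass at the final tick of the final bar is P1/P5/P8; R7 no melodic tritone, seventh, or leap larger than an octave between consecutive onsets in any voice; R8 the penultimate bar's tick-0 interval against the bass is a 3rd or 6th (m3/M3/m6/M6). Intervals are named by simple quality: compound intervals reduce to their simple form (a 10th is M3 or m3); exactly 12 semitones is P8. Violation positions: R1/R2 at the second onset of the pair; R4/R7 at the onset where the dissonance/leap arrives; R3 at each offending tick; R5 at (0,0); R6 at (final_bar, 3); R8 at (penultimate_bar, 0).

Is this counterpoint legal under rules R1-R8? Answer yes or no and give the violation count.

No (13 violations)

bar 0: v0=F3 v1=F4 (P8)
bar 1: v0=G3 v1=D4 (P5)
bar 2: v0=A3 v1=F3 (M3)
bar 3: v0=F3 v1=C4 (P5)
bar 4: v0=D3 v1=D4 (P8)
bar 5: v0=C3 v1=C3 (P1)
bar 6: v0=E3 v1=A3 (P4)
bar 7: v0=D3 v1=E4 (M2)
bar 8: v0=E3 v1=D4 (m7)
bar 9: v0=C3 v1=C4 (P8)
bar 10: v0=G3 v1=E3 (m3)
bar 11: v0=F3 v1=F4 (P8)
  R3 @ bar1.2: G3 above F3
  R4 @ bar1.2: G3/F3 M2 untreated
  R3 @ bar1.3: G3 above F3
  R3 @ bar2.0: A3 above F3
  R3 @ bar2.1: A3 above F3
  R3 @ bar4.2: D3 above C3
  R4 @ bar4.2: D3/C3 M2 untreated
  R7 @ bar4.2: D4->C3 leap 14st
  R3 @ bar4.3: D3 above C3
  R4 @ bar6.0: E3/A3 P4 untreated
  R3 @ bar10.0: G3 above E3
  R3 @ bar10.1: G3 above E3
  R7 @ bar10.2: E3->D4 leap 10st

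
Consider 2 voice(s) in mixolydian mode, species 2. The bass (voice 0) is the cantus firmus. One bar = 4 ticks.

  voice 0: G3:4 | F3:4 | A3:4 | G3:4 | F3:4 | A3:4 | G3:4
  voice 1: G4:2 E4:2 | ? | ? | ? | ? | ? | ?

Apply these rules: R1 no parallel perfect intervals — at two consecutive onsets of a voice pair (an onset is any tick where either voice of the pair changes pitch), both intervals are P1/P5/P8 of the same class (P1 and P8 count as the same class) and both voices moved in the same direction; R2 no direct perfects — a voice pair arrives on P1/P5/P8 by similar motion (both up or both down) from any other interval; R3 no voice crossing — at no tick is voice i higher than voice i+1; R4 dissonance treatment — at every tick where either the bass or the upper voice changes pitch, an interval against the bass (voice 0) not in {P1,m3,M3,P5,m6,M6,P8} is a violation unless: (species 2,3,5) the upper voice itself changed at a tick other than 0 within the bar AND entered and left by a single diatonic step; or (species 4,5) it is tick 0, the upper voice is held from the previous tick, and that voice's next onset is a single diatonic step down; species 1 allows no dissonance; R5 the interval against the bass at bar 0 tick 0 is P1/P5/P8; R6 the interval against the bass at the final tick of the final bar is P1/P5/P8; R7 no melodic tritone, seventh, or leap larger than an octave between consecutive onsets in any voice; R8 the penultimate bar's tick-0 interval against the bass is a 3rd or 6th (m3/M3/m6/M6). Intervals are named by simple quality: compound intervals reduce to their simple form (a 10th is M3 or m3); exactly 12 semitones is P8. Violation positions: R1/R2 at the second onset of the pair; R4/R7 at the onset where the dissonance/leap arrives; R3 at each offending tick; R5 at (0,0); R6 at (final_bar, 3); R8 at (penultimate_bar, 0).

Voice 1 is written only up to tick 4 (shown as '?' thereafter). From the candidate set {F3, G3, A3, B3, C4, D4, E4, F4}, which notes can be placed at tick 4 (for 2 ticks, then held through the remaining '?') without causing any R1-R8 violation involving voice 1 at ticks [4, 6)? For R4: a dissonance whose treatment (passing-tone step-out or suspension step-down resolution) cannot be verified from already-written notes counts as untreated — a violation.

{A3, D4, F4}

F3: violates R2,R7
G3: violates R4
A3: legal
B3: violates R4
C4: violates R2
D4: legal
E4: violates R4
F4: legal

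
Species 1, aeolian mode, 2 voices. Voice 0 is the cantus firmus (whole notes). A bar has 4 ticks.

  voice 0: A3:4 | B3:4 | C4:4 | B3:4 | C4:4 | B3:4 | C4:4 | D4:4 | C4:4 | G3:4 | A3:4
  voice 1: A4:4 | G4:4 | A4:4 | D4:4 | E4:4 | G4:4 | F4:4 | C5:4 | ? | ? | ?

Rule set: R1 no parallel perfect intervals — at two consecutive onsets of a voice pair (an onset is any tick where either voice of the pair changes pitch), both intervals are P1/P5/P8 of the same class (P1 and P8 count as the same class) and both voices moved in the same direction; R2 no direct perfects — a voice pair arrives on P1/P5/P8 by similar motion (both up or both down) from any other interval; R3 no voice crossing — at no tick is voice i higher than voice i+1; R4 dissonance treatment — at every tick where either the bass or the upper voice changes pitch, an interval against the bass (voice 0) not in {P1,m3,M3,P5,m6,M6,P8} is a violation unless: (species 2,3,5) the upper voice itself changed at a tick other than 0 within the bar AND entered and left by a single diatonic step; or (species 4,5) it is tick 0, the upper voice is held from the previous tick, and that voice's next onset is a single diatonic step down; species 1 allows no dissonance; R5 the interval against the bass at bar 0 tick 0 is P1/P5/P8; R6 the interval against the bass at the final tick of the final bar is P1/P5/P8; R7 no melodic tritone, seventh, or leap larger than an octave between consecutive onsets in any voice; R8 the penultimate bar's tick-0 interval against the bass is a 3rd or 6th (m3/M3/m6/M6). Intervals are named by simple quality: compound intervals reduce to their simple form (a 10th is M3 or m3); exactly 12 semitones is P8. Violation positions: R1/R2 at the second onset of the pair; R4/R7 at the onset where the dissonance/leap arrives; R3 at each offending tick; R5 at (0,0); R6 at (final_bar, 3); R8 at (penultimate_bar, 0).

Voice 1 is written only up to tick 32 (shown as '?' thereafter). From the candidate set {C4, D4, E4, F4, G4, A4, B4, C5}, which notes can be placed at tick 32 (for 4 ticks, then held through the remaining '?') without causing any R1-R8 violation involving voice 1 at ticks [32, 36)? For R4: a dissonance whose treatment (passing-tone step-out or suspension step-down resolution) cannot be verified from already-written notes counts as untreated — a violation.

{A4, C5, E4}

C4: violates R2
D4: violates R4,R7
E4: legal
F4: violates R4
G4: violates R2
A4: legal
B4: violates R4
C5: legal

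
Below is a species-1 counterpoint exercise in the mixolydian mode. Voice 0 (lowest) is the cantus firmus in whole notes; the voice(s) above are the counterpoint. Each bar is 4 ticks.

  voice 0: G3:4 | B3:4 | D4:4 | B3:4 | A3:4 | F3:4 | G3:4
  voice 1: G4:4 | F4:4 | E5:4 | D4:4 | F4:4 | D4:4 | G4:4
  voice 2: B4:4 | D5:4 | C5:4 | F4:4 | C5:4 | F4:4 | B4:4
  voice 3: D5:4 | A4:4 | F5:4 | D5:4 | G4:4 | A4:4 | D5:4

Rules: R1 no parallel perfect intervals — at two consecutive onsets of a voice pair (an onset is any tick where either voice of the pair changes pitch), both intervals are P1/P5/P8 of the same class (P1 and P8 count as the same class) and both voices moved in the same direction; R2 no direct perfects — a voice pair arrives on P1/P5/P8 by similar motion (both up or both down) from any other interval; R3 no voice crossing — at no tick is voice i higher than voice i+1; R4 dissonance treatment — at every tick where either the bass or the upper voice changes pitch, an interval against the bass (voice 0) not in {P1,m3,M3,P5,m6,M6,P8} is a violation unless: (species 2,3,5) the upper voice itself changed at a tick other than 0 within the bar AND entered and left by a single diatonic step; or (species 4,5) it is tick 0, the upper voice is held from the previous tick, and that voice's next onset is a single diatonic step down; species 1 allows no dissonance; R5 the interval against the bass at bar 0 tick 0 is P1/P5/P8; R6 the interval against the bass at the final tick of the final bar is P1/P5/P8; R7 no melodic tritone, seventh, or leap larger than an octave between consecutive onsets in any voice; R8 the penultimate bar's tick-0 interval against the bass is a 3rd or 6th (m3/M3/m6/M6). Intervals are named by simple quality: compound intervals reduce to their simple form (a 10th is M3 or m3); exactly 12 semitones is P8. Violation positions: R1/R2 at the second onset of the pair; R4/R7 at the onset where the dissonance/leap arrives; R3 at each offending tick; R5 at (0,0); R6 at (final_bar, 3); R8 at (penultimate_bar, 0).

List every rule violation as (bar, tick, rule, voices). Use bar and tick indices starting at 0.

(0, 0, R5, (0, 2))
(1, 0, R3, (2, 3))
(1, 0, R4, (0, 1))
(1, 0, R4, (0, 3))
(1, 1, R3, (2, 3))
(1, 2, R3, (2, 3))
(1, 3, R3, (2, 3))
(2, 0, R3, (1, 2))
(2, 0, R4, (0, 1))
(2, 0, R4, (0, 2))
(2, 0, R7, (1,))
(2, 1, R3, (1, 2))
(2, 2, R3, (1, 2))
(2, 3, R3, (1, 2))
(3, 0, R2, (1, 3))
(3, 0, R4, (0, 2))
(3, 0, R7, (1,))
(4, 0, R2, (1, 2))
(4, 0, R3, (2, 3))
(4, 0, R4, (0, 3))
(4, 1, R3, (2, 3))
(4, 2, R3, (2, 3))
(4, 3, R3, (2, 3))
(5, 0, R2, (0, 2))
(5, 0, R8, (0, 2))
(6, 0, R1, (1, 3))
(6, 0, R2, (0, 1))
(6, 0, R2, (0, 3))
(6, 0, R7, (2,))
(6, 3, R6, (0, 2))

bar 0: v0=G3 v1=G4 v2=B4 v3=D5 downbeat P5
bar 1: v0=B3 v1=F4 v2=D5 v3=A4 downbeat m7
bar 2: v0=D4 v1=E5 v2=C5 v3=F5 downbeat m3
bar 3: v0=B3 v1=D4 v2=F4 v3=D5 downbeat m3
bar 4: v0=A3 v1=F4 v2=C5 v3=G4 downbeat m7
bar 5: v0=F3 v1=D4 v2=F4 v3=A4 downbeat M3
bar 6: v0=G3 v1=G4 v2=B4 v3=D5 downbeat P5
  -> R5 @ bar 0 tick 0 v(0, 2): opens on M3
  -> R3 @ bar 1 tick 0 v(2, 3): D5 above A4
  -> R4 @ bar 1 tick 0 v(0, 1): B3/F4 TT untreated
  -> R4 @ bar 1 tick 0 v(0, 3): B3/A4 m7 untreated
  -> R3 @ bar 1 tick 1 v(2, 3): D5 above A4
  -> R3 @ bar 1 tick 2 v(2, 3): D5 above A4
  -> R3 @ bar 1 tick 3 v(2, 3): D5 above A4
  -> R3 @ bar 2 tick 0 v(1, 2): E5 above C5
  -> R4 @ bar 2 tick 0 v(0, 1): D4/E5 M2 untreated
  -> R4 @ bar 2 tick 0 v(0, 2): D4/C5 m7 untreated
  -> R7 @ bar 2 tick 0 v(1,): F4->E5 leap 11st
  -> R3 @ bar 2 tick 1 v(1, 2): E5 above C5
  -> R3 @ bar 2 tick 2 v(1, 2): E5 above C5
  -> R3 @ bar 2 tick 3 v(1, 2): E5 above C5
  -> R2 @ bar 3 tick 0 v(1, 3): E5/F5 m2 -> D4/D5 P8 similar
  -> R4 @ bar 3 tick 0 v(0, 2): B3/F4 TT untreated
  -> R7 @ bar 3 tick 0 v(1,): E5->D4 leap 14st
  -> R2 @ bar 4 tick 0 v(1, 2): D4/F4 m3 -> F4/C5 P5 similar
  -> R3 @ bar 4 tick 0 v(2, 3): C5 above G4
  -> R4 @ bar 4 tick 0 v(0, 3): A3/G4 m7 untreated
  -> R3 @ bar 4 tick 1 v(2, 3): C5 above G4
  -> R3 @ bar 4 tick 2 v(2, 3): C5 above G4
  -> R3 @ bar 4 tick 3 v(2, 3): C5 above G4
  -> R2 @ bar 5 tick 0 v(0, 2): A3/C5 m3 -> F3/F4 P8 similar
  -> R8 @ bar 5 tick 0 v(0, 2): penult P8 not 3rd/6th
  -> R1 @ bar 6 tick 0 v(1, 3): D4/A4 P5 -> G4/D5 P5 similar
  -> R2 @ bar 6 tick 0 v(0, 1): F3/D4 M6 -> G3/G4 P8 similar
  -> R2 @ bar 6 tick 0 v(0, 3): F3/A4 M3 -> G3/D5 P5 similar
  -> R7 @ bar 6 tick 0 v(2,): F4->B4 leap 6st
  -> R6 @ bar 6 tick 3 v(0, 2): closes on M3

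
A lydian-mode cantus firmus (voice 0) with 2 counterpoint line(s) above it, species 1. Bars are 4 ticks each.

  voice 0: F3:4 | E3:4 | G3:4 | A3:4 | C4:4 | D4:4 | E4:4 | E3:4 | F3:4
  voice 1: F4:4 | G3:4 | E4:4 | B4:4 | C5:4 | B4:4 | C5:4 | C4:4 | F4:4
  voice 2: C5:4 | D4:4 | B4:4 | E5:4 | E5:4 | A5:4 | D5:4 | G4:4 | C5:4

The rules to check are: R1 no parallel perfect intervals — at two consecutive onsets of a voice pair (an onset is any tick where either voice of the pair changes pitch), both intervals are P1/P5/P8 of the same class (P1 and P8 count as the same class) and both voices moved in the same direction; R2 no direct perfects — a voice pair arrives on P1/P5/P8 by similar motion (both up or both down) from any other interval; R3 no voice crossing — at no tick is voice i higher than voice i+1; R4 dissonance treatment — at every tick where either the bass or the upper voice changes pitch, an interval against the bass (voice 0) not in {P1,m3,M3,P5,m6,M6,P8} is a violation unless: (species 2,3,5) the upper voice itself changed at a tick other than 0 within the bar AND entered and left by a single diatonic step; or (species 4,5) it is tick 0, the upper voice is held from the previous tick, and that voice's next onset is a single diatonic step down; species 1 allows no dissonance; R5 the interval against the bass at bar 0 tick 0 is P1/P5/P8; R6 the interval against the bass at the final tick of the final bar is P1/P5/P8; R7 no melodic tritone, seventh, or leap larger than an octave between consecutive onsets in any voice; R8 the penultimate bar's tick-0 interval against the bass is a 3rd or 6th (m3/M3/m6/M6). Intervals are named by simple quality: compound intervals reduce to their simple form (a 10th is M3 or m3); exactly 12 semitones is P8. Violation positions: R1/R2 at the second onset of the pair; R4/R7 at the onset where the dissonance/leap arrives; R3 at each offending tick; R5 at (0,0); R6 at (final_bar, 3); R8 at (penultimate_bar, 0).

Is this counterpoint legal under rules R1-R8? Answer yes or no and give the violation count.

bar 0: v0=F3 v1=F4 v2=C5 (P5)
bar 1: v0=E3 v1=G3 v2=D4 (m7)
bar 2: v0=G3 v1=E4 v2=B4 (M3)
bar 3: v0=A3 v1=B4 v2=E5 (P5)
bar 4: v0=C4 v1=C5 v2=E5 (M3)
bar 5: v0=D4 v1=B4 v2=A5 (P5)
bar 6: v0=E4 v1=C5 v2=D5 (m7)
bar 7: v0=E3 v1=C4 v2=G4 (m3)
bar 8: v0=F3 v1=F4 v2=C5 (P5)
  R1 @ bar1.0: F4/C5 P5 -> G3/D4 P5 similar
  R4 @ bar1.0: E3/D4 m7 untreated
  R7 @ bar1.0: F4->G3 leap 10st
  R7 @ bar1.0: C5->D4 leap 10st
  R1 @ bar2.0: G3/D4 P5 -> E4/B4 P5 similar
  R2 @ bar3.0: G3/B4 M3 -> A3/E5 P5 similar
  R4 @ bar3.0: A3/B4 M2 untreated
  R2 @ bar4.0: A3/B4 M2 -> C4/C5 P8 similar
  R2 @ bar5.0: C4/E5 M3 -> D4/A5 P5 similar
  R4 @ bar6.0: E4/D5 m7 untreated
  R2 @ bar7.0: C5/D5 M2 -> C4/G4 P5 similar
  R1 @ bar8.0: C4/G4 P5 -> F4/C5 P5 similar
  R2 @ bar8.0: E3/C4 m6 -> F3/F4 P8 similar
  R2 @ bar8.0: E3/G4 m3 -> F3/C5 P5 similar

No (14 violations)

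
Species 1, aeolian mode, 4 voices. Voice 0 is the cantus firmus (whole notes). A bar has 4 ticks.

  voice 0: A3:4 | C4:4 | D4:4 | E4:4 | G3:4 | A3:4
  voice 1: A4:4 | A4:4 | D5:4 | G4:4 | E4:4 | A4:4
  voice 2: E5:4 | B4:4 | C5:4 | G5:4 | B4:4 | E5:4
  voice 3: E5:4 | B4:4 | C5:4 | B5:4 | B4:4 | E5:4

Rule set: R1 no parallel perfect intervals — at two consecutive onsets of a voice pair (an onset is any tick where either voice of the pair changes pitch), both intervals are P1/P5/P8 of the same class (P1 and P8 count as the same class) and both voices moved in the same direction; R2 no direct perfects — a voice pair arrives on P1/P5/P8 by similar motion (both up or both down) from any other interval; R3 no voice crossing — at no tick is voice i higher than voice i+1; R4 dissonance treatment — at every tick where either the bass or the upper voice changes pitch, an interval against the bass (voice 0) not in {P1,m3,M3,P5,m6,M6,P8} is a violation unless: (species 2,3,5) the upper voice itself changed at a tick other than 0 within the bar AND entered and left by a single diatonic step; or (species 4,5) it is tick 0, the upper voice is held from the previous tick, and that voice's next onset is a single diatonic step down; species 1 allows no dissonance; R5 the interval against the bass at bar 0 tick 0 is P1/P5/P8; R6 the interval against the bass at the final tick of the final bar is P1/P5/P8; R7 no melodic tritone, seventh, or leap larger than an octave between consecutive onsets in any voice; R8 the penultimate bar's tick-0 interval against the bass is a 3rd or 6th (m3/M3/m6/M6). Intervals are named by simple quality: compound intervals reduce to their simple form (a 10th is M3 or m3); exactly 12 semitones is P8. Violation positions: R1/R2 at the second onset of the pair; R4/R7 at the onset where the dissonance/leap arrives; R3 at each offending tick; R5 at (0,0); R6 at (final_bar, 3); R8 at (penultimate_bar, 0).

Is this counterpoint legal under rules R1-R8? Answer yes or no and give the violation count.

bar 0: v0=A3 v1=A4 v2=E5 v3=E5 (P5)
bar 1: v0=C4 v1=A4 v2=B4 v3=B4 (M7)
bar 2: v0=D4 v1=D5 v2=C5 v3=C5 (m7)
bar 3: v0=E4 v1=G4 v2=G5 v3=B5 (P5)
bar 4: v0=G3 v1=E4 v2=B4 v3=B4 (M3)
bar 5: v0=A3 v1=A4 v2=E5 v3=E5 (P5)
  R1 @ bar1.0: E5/E5 P1 -> B4/B4 P1 similar
  R4 @ bar1.0: C4/B4 M7 untreated
  R4 @ bar1.0: C4/B4 M7 untreated
  R1 @ bar2.0: B4/B4 P1 -> C5/C5 P1 similar
  R2 @ bar2.0: C4/A4 M6 -> D4/D5 P8 similar
  R3 @ bar2.0: D5 above C5
  R4 @ bar2.0: D4/C5 m7 untreated
  R4 @ bar2.0: D4/C5 m7 untreated
  R3 @ bar2.1: D5 above C5
  R3 @ bar2.2: D5 above C5
  R3 @ bar2.3: D5 above C5
  R2 @ bar3.0: D4/C5 m7 -> E4/B5 P5 similar
  R7 @ bar3.0: C5->B5 leap 11st
  R2 @ bar4.0: G4/G5 P8 -> E4/B4 P5 similar
  R2 @ bar4.0: G4/B5 M3 -> E4/B4 P5 similar
  R2 @ bar4.0: G5/B5 M3 -> B4/B4 P1 similar
  R1 @ bar5.0: E4/B4 P5 -> A4/E5 P5 similar
  R1 @ bar5.0: E4/B4 P5 -> A4/E5 P5 similar
  R1 @ bar5.0: B4/B4 P1 -> E5/E5 P1 similar
  R2 @ bar5.0: G3/E4 M6 -> A3/A4 P8 similar
  R2 @ bar5.0: G3/B4 M3 -> A3/E5 P5 similar
  R2 @ bar5.0: G3/B4 M3 -> A3/E5 P5 similar

No (22 violations)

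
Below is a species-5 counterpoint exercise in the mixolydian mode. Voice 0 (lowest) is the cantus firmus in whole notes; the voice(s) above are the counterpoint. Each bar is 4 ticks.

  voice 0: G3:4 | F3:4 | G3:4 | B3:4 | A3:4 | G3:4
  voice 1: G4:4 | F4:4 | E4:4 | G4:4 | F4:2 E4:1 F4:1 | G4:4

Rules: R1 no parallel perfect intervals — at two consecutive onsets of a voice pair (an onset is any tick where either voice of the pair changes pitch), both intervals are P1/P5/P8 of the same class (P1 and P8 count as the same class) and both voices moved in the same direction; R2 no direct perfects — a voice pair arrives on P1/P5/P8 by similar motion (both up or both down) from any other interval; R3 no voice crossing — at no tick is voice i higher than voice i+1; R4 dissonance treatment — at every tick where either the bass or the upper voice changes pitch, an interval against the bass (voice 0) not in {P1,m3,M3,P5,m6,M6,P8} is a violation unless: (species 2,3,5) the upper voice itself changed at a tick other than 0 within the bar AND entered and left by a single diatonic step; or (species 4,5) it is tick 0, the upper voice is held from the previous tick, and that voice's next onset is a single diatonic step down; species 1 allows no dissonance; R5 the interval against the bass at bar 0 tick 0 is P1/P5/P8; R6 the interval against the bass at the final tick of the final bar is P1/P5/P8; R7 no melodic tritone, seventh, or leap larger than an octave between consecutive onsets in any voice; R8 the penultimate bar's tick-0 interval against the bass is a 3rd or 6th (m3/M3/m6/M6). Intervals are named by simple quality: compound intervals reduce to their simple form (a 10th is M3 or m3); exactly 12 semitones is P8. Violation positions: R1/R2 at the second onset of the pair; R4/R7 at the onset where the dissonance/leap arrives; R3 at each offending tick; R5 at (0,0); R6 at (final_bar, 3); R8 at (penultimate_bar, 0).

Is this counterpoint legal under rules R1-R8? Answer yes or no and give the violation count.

No (1 violations)

bar 0: v0=G3 v1=G4 (P8)
bar 1: v0=F3 v1=F4 (P8)
bar 2: v0=G3 v1=E4 (M6)
bar 3: v0=B3 v1=G4 (m6)
bar 4: v0=A3 v1=F4 (m6)
bar 5: v0=G3 v1=G4 (P8)
  R1 @ bar1.0: G3/G4 P8 -> F3/F4 P8 similar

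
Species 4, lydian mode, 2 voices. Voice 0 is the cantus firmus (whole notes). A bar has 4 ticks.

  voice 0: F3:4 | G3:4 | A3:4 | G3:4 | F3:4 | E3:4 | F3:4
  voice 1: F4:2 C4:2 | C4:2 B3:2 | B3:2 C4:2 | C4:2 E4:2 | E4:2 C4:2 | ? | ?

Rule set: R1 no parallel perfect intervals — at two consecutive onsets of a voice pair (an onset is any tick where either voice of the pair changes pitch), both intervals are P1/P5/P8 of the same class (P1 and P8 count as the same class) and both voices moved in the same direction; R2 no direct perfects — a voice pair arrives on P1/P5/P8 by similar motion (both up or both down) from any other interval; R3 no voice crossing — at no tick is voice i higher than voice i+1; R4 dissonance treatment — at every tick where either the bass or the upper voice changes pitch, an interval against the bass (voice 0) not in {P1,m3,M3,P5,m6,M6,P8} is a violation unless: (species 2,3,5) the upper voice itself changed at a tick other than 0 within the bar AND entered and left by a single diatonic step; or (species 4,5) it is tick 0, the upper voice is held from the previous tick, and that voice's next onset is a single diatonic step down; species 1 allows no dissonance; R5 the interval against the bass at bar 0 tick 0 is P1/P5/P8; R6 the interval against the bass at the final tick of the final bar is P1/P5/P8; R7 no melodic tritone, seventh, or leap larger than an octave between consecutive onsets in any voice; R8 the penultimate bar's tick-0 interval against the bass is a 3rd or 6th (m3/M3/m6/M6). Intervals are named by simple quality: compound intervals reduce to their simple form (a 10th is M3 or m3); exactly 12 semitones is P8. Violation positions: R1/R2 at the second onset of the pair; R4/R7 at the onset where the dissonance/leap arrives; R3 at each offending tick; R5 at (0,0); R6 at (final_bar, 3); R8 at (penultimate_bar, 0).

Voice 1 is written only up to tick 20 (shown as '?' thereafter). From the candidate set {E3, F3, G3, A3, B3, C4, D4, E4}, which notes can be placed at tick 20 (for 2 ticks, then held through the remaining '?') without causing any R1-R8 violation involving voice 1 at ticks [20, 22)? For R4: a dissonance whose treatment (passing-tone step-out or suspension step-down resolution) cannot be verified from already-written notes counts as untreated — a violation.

{C4, G3}

E3: violates R2,R8
F3: violates R4,R8
G3: legal
A3: violates R4,R8
B3: violates R1,R8
C4: legal
D4: violates R4,R8
E4: violates R8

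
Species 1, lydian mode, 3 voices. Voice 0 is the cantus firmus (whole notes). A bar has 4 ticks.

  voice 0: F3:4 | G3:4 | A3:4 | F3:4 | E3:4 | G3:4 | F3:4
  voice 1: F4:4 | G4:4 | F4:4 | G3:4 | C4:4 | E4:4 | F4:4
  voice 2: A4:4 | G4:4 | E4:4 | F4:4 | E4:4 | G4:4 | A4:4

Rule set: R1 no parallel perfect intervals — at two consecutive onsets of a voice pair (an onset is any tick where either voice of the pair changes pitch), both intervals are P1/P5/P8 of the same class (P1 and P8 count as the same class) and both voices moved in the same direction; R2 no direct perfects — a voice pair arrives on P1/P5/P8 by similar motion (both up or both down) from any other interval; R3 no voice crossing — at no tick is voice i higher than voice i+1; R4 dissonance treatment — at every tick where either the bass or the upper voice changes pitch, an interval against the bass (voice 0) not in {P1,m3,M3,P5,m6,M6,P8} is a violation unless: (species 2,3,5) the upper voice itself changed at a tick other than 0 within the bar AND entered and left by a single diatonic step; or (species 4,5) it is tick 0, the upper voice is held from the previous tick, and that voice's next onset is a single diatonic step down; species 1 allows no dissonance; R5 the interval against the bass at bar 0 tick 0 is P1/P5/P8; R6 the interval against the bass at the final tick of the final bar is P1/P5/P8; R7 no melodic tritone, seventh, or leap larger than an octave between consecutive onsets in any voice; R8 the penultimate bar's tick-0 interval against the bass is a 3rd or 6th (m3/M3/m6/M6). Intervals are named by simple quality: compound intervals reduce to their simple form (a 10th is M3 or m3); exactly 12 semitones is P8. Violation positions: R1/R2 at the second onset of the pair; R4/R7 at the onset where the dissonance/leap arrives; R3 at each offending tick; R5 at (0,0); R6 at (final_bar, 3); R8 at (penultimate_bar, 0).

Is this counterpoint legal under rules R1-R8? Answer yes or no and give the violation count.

bar 0: v0=F3 v1=F4 v2=A4 (M3)
bar 1: v0=G3 v1=G4 v2=G4 (P8)
bar 2: v0=A3 v1=F4 v2=E4 (P5)
bar 3: v0=F3 v1=G3 v2=F4 (P8)
bar 4: v0=E3 v1=C4 v2=E4 (P8)
bar 5: v0=G3 v1=E4 v2=G4 (P8)
bar 6: v0=F3 v1=F4 v2=A4 (M3)
  R5 @ bar0.0: opens on M3
  R1 @ bar1.0: F3/F4 P8 -> G3/G4 P8 similar
  R3 @ bar2.0: F4 above E4
  R3 @ bar2.1: F4 above E4
  R3 @ bar2.2: F4 above E4
  R3 @ bar2.3: F4 above E4
  R4 @ bar3.0: F3/G3 M2 untreated
  R7 @ bar3.0: F4->G3 leap 10st
  R1 @ bar4.0: F3/F4 P8 -> E3/E4 P8 similar
  R1 @ bar5.0: E3/E4 P8 -> G3/G4 P8 similar
  R8 @ bar5.0: penult P8 not 3rd/6th
  R6 @ bar6.3: closes on M3

No (12 violations)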